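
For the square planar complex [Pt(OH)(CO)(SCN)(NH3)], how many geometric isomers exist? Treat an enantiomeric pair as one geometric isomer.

3

A square has two trans pairs of vertices; adjacent vertices are cis.
There are 3 geometric isomers: (CO/OH trans, NH3/SCN trans); (CO/SCN trans, NH3/OH trans); (CO/NH3 trans, OH/SCN trans).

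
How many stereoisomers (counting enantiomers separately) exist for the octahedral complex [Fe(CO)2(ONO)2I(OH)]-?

8

In an octahedral complex each vertex has one trans partner and four cis neighbours.
Working through the distinct placements yields 6 geometric isomers: CO trans, ONO trans; CO trans, ONO cis; CO cis, ONO trans; CO cis, ONO cis (3 arrangements, 2 chiral).
Of these, 2 lack any improper symmetry element and so occur as enantiomeric pairs, giving 6 + 2 = 8 stereoisomers in total.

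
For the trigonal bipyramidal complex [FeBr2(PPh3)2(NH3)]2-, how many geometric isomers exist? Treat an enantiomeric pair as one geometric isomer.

A trigonal bipyramid has two axial and three equatorial sites, which are chemically inequivalent.
Systematic enumeration (placing each ligand type in turn and discarding arrangements equivalent by rotation or reflection) gives 5 geometric isomers.

5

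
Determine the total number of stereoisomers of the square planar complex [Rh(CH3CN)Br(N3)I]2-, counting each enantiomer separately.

A square has two trans pairs of vertices; adjacent vertices are cis.
Working through the distinct placements yields 3 geometric isomers: (Br/I trans, CH3CN/N3 trans); (Br/N3 trans, CH3CN/I trans); (Br/CH3CN trans, I/N3 trans).
Each arrangement has an internal mirror plane or centre of symmetry, so none is chiral.

3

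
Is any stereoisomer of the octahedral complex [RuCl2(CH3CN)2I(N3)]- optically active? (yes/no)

yes

An octahedron has six vertices in three trans pairs; every non-trans pair is cis.
There are 6 geometric isomers: Cl trans, CH3CN trans; Cl cis, CH3CN trans; Cl cis, CH3CN cis (3 arrangements, 2 chiral); Cl trans, CH3CN cis.
Of these, 2 lack any improper symmetry element and so occur as enantiomeric pairs, giving 6 + 2 = 8 stereoisomers in total.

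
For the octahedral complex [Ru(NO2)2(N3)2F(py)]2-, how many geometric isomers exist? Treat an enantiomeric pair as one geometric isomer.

An octahedron has six vertices in three trans pairs; every non-trans pair is cis.
The distinct arrangements are (6 in all): NO2 cis, N3 cis (3 arrangements, 2 chiral); NO2 trans, N3 cis; NO2 cis, N3 trans; NO2 trans, N3 trans.

6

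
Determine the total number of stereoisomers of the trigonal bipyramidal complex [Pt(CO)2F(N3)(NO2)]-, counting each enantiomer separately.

10

A trigonal bipyramid has two axial and three equatorial sites, which are chemically inequivalent.
Systematic enumeration (placing each ligand type in turn and discarding arrangements equivalent by rotation or reflection) gives 7 geometric isomers.
Of these, 3 lack any improper symmetry element and so occur as enantiomeric pairs, giving 7 + 3 = 10 stereoisomers in total.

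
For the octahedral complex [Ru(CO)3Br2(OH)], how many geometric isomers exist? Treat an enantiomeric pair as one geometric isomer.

3

The six octahedral sites form three mutually perpendicular trans pairs.
The distinct arrangements are (3 in all): CO mer, Br trans; CO fac, Br cis; CO mer, Br cis.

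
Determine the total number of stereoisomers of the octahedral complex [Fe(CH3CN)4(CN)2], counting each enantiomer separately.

An octahedron has six vertices in three trans pairs; every non-trans pair is cis.
Working through the distinct placements yields 2 geometric isomers: CN trans; CN cis.
Each arrangement has an internal mirror plane or centre of symmetry, so none is chiral.

2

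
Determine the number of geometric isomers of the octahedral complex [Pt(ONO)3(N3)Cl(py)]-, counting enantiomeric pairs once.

In an octahedral complex each vertex has one trans partner and four cis neighbours.
Systematic placement gives 4 geometric isomers: ONO mer (3 arrangements); ONO fac (chiral).

4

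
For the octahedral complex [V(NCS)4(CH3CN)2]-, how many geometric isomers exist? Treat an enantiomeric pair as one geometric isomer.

An octahedron has six vertices in three trans pairs; every non-trans pair is cis.
The distinct arrangements are (2 in all): CH3CN trans; CH3CN cis.

2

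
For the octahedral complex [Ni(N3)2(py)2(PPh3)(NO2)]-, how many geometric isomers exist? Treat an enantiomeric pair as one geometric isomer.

6

An octahedron has six vertices in three trans pairs; every non-trans pair is cis.
There are 6 geometric isomers: N3 trans, py trans; N3 trans, py cis; N3 cis, py trans; N3 cis, py cis (3 arrangements, 2 chiral).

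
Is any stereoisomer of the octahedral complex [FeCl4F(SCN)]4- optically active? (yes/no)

no

The distinct arrangements are (2 in all): F and SCN mutually trans; F and SCN mutually cis.
Each arrangement has an internal mirror plane or centre of symmetry, so none is chiral.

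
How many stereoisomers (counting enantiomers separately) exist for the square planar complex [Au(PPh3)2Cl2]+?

A square has two trans pairs of vertices; adjacent vertices are cis.
Systematic placement gives 2 geometric isomers: PPh3 cis; PPh3 trans.
Each arrangement has an internal mirror plane or centre of symmetry, so none is chiral.

2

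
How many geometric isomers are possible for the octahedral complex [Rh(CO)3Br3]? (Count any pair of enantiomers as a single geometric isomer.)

The six octahedral sites form three mutually perpendicular trans pairs.
The distinct arrangements are (2 in all): CO mer; CO fac.

2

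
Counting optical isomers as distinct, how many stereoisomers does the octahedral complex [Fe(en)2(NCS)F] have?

An octahedron has six vertices in three trans pairs; every non-trans pair is cis.
Each en is bidentate and must span two cis positions.
Systematic placement gives 2 geometric isomers: NCS and F mutually trans; NCS and F mutually cis (chiral).
One of these lacks any improper symmetry element and so occurs as an enantiomeric pair, giving 2 + 1 = 3 stereoisomers in total.

3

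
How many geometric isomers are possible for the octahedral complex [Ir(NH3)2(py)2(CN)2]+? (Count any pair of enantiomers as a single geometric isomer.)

5

The six octahedral sites form three mutually perpendicular trans pairs.
Systematic placement gives 5 geometric isomers: NH3 trans, py trans, CN trans; NH3 cis, py cis, CN trans; NH3 cis, py trans, CN cis; NH3 cis, py cis, CN cis (chiral); NH3 trans, py cis, CN cis.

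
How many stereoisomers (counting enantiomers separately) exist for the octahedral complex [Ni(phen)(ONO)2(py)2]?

Each phen is bidentate and must span two cis positions.
Working through the distinct placements yields 3 geometric isomers: ONO trans, py cis; ONO cis, py trans; ONO cis, py cis (chiral).
One of these lacks any improper symmetry element and so occurs as an enantiomeric pair, giving 3 + 1 = 4 stereoisomers in total.

4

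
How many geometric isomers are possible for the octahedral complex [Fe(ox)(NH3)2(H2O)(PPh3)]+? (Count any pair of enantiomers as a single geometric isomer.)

The six octahedral sites form three mutually perpendicular trans pairs.
Each ox is bidentate and must span two cis positions.
Systematic placement gives 4 geometric isomers: NH3 cis (3 arrangements, 2 chiral); NH3 trans.

4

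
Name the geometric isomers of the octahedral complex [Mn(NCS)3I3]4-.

The six octahedral sites form three mutually perpendicular trans pairs.
There are 2 geometric isomers: NCS mer; NCS fac.

fac and mer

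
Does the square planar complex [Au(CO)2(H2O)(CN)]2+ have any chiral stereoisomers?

A square has two trans pairs of vertices; adjacent vertices are cis.
Systematic placement gives 2 geometric isomers: CO cis; CO trans.
Each arrangement has an internal mirror plane or centre of symmetry, so none is chiral.

no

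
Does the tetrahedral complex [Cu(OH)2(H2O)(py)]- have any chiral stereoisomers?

In a tetrahedral complex all four positions are equivalent and every pair of ligands is adjacent — there is no cis/trans distinction.
Only one geometric arrangement is possible.

no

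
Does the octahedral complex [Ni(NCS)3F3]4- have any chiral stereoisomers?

no

Systematic placement gives 2 geometric isomers: NCS mer; NCS fac.
Each arrangement has an internal mirror plane or centre of symmetry, so none is chiral.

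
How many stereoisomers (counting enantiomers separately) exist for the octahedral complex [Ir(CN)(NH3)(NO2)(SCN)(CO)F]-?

In an octahedral complex each vertex has one trans partner and four cis neighbours.
Placing the ligands in turn and identifying arrangements related by rotation or reflection leaves 15 distinct geometric isomers.
Of these, 15 lack any improper symmetry element and so occur as enantiomeric pairs, giving 15 + 15 = 30 stereoisomers in total.

30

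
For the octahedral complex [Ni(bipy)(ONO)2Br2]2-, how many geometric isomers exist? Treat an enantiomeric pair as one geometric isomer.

In an octahedral complex each vertex has one trans partner and four cis neighbours.
Each bipy is bidentate and must span two cis positions.
Systematic placement gives 3 geometric isomers: ONO cis, Br trans; ONO cis, Br cis (chiral); ONO trans, Br cis.

3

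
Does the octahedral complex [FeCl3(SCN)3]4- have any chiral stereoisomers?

Working through the distinct placements yields 2 geometric isomers: Cl mer; Cl fac.
Each arrangement has an internal mirror plane or centre of symmetry, so none is chiral.

no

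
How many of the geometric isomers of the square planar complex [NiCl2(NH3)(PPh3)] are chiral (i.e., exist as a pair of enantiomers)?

0

A square has two trans pairs of vertices; adjacent vertices are cis.
Working through the distinct placements yields 2 geometric isomers: Cl cis; Cl trans.
Each arrangement has an internal mirror plane or centre of symmetry, so none is chiral.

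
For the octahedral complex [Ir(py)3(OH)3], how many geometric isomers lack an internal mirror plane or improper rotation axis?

The six octahedral sites form three mutually perpendicular trans pairs.
The distinct arrangements are (2 in all): py mer; py fac.
Each arrangement has an internal mirror plane or centre of symmetry, so none is chiral.

0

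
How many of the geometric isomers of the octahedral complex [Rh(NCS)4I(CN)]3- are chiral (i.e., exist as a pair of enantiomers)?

The six octahedral sites form three mutually perpendicular trans pairs.
There are 2 geometric isomers: I and CN mutually trans; I and CN mutually cis.
Each arrangement has an internal mirror plane or centre of symmetry, so none is chiral.

0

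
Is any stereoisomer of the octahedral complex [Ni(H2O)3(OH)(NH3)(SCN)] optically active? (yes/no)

yes

An octahedron has six vertices in three trans pairs; every non-trans pair is cis.
Working through the distinct placements yields 4 geometric isomers: H2O mer (3 arrangements); H2O fac (chiral).
One of these lacks any improper symmetry element and so occurs as an enantiomeric pair, giving 4 + 1 = 5 stereoisomers in total.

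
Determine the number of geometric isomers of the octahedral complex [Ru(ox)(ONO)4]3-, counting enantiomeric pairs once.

An octahedron has six vertices in three trans pairs; every non-trans pair is cis.
Each ox is bidentate and must span two cis positions.
Only one geometric arrangement is possible.

1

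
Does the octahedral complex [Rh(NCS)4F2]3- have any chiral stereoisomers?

no

In an octahedral complex each vertex has one trans partner and four cis neighbours.
Working through the distinct placements yields 2 geometric isomers: F trans; F cis.
Each arrangement has an internal mirror plane or centre of symmetry, so none is chiral.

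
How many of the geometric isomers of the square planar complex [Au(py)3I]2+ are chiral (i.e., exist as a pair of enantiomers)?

0

Only one geometric arrangement is possible.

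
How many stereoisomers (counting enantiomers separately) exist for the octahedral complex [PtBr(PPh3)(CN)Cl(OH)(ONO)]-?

In an octahedral complex each vertex has one trans partner and four cis neighbours.
Placing the ligands in turn and identifying arrangements related by rotation or reflection leaves 15 distinct geometric isomers.
Of these, 15 lack any improper symmetry element and so occur as enantiomeric pairs, giving 15 + 15 = 30 stereoisomers in total.

30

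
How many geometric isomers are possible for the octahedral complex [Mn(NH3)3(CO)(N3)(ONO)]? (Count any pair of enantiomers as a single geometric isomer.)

The six octahedral sites form three mutually perpendicular trans pairs.
Systematic placement gives 4 geometric isomers: NH3 mer (3 arrangements); NH3 fac (chiral).

4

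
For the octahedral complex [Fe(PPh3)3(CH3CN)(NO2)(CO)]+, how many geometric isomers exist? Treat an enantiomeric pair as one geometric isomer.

There are 4 geometric isomers: PPh3 mer (3 arrangements); PPh3 fac (chiral).

4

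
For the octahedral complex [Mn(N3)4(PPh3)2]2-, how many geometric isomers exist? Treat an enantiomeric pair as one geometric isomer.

An octahedron has six vertices in three trans pairs; every non-trans pair is cis.
There are 2 geometric isomers: PPh3 trans; PPh3 cis.

2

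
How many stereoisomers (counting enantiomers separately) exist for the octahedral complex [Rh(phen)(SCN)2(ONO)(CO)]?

An octahedron has six vertices in three trans pairs; every non-trans pair is cis.
Each phen is bidentate and must span two cis positions.
Systematic placement gives 4 geometric isomers: SCN cis (3 arrangements, 2 chiral); SCN trans.
Of these, 2 lack any improper symmetry element and so occur as enantiomeric pairs, giving 4 + 2 = 6 stereoisomers in total.

6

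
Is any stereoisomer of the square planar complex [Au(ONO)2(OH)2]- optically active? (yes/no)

In a square planar complex each vertex has one trans partner and two cis neighbours.
There are 2 geometric isomers: ONO cis; ONO trans.
Each arrangement has an internal mirror plane or centre of symmetry, so none is chiral.

no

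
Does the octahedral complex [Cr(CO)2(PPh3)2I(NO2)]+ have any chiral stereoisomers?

yes

The six octahedral sites form three mutually perpendicular trans pairs.
There are 6 geometric isomers: CO trans, PPh3 trans; CO trans, PPh3 cis; CO cis, PPh3 trans; CO cis, PPh3 cis (3 arrangements, 2 chiral).
Of these, 2 lack any improper symmetry element and so occur as enantiomeric pairs, giving 6 + 2 = 8 stereoisomers in total.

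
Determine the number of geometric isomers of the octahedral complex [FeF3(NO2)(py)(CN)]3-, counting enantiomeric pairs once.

4

The six octahedral sites form three mutually perpendicular trans pairs.
Systematic placement gives 4 geometric isomers: F mer (3 arrangements); F fac (chiral).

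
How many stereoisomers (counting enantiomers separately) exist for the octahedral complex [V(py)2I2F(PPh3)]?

The six octahedral sites form three mutually perpendicular trans pairs.
Systematic placement gives 6 geometric isomers: py trans, I cis; py cis, I cis (3 arrangements, 2 chiral); py trans, I trans; py cis, I trans.
Of these, 2 lack any improper symmetry element and so occur as enantiomeric pairs, giving 6 + 2 = 8 stereoisomers in total.

8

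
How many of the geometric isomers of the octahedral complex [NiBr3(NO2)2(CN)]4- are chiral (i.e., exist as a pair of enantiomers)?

0

An octahedron has six vertices in three trans pairs; every non-trans pair is cis.
The distinct arrangements are (3 in all): Br mer, NO2 trans; Br mer, NO2 cis; Br fac, NO2 cis.
Each arrangement has an internal mirror plane or centre of symmetry, so none is chiral.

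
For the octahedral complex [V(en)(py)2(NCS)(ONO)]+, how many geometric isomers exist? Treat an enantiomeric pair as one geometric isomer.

In an octahedral complex each vertex has one trans partner and four cis neighbours.
Each en is bidentate and must span two cis positions.
There are 4 geometric isomers: py cis (3 arrangements, 2 chiral); py trans.

4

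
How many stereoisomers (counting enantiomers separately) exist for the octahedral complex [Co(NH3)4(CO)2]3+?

The six octahedral sites form three mutually perpendicular trans pairs.
Working through the distinct placements yields 2 geometric isomers: CO trans; CO cis.
Each arrangement has an internal mirror plane or centre of symmetry, so none is chiral.

2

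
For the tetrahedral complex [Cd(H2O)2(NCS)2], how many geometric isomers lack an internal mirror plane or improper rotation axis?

All four vertices of a tetrahedron are equivalent and mutually adjacent, so cis/trans isomerism cannot arise.
Only one geometric arrangement is possible.

0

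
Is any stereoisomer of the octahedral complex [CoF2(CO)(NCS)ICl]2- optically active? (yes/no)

yes

An octahedron has six vertices in three trans pairs; every non-trans pair is cis.
Systematic enumeration (placing each ligand type in turn and discarding arrangements equivalent by rotation or reflection) gives 9 geometric isomers.
Of these, 6 lack any improper symmetry element and so occur as enantiomeric pairs, giving 9 + 6 = 15 stereoisomers in total.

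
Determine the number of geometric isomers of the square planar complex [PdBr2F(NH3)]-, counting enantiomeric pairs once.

2

In a square planar complex each vertex has one trans partner and two cis neighbours.
There are 2 geometric isomers: Br cis; Br trans.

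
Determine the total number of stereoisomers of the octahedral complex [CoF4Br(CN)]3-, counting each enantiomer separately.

2

Working through the distinct placements yields 2 geometric isomers: Br and CN mutually trans; Br and CN mutually cis.
Each arrangement has an internal mirror plane or centre of symmetry, so none is chiral.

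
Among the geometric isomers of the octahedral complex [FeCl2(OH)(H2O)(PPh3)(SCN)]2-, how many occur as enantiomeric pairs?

Systematic enumeration (placing each ligand type in turn and discarding arrangements equivalent by rotation or reflection) gives 9 geometric isomers.
Of these, 6 lack any improper symmetry element and so occur as enantiomeric pairs, giving 9 + 6 = 15 stereoisomers in total.

6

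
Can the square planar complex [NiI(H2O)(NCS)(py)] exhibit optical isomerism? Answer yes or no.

no

In a square planar complex each vertex has one trans partner and two cis neighbours.
Systematic placement gives 3 geometric isomers: (H2O/NCS trans, I/py trans); (H2O/py trans, I/NCS trans); (H2O/I trans, NCS/py trans).
Each arrangement has an internal mirror plane or centre of symmetry, so none is chiral.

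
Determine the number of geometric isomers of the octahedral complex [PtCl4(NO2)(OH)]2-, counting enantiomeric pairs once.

An octahedron has six vertices in three trans pairs; every non-trans pair is cis.
Systematic placement gives 2 geometric isomers: NO2 and OH mutually trans; NO2 and OH mutually cis.

2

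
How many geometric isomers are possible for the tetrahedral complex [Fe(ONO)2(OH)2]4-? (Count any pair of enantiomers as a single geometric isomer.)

In a tetrahedral complex all four positions are equivalent and every pair of ligands is adjacent — there is no cis/trans distinction.
Only one geometric arrangement is possible.

1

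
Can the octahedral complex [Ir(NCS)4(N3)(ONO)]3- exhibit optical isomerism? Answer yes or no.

no

In an octahedral complex each vertex has one trans partner and four cis neighbours.
Systematic placement gives 2 geometric isomers: N3 and ONO mutually cis; N3 and ONO mutually trans.
Each arrangement has an internal mirror plane or centre of symmetry, so none is chiral.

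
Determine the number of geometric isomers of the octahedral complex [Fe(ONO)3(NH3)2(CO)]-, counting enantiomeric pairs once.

3

The six octahedral sites form three mutually perpendicular trans pairs.
Systematic placement gives 3 geometric isomers: ONO mer, NH3 cis; ONO mer, NH3 trans; ONO fac, NH3 cis.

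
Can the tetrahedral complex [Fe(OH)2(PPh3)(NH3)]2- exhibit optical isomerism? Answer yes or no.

no

Only one geometric arrangement is possible.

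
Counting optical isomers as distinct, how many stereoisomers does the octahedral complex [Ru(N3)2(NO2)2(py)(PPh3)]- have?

8

In an octahedral complex each vertex has one trans partner and four cis neighbours.
Systematic placement gives 6 geometric isomers: N3 trans, NO2 trans; N3 trans, NO2 cis; N3 cis, NO2 cis (3 arrangements, 2 chiral); N3 cis, NO2 trans.
Of these, 2 lack any improper symmetry element and so occur as enantiomeric pairs, giving 6 + 2 = 8 stereoisomers in total.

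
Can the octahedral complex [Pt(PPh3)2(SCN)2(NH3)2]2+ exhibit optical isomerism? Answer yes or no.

In an octahedral complex each vertex has one trans partner and four cis neighbours.
There are 5 geometric isomers: PPh3 trans, SCN trans, NH3 trans; PPh3 cis, SCN cis, NH3 trans; PPh3 cis, SCN trans, NH3 cis; PPh3 cis, SCN cis, NH3 cis (chiral); PPh3 trans, SCN cis, NH3 cis.
One of these lacks any improper symmetry element and so occurs as an enantiomeric pair, giving 5 + 1 = 6 stereoisomers in total.

yes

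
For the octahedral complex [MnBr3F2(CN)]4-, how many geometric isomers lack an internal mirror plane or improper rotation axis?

An octahedron has six vertices in three trans pairs; every non-trans pair is cis.
Systematic placement gives 3 geometric isomers: Br mer, F trans; Br mer, F cis; Br fac, F cis.
Each arrangement has an internal mirror plane or centre of symmetry, so none is chiral.

0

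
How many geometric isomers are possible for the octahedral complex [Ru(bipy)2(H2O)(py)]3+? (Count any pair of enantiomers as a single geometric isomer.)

In an octahedral complex each vertex has one trans partner and four cis neighbours.
Each bipy is bidentate and must span two cis positions.
There are 2 geometric isomers: H2O and py mutually cis (chiral); H2O and py mutually trans.

2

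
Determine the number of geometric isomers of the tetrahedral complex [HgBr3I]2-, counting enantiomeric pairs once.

In a tetrahedral complex all four positions are equivalent and every pair of ligands is adjacent — there is no cis/trans distinction.
Only one geometric arrangement is possible.

1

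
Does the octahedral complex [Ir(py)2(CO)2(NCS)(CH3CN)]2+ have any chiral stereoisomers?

yes

The six octahedral sites form three mutually perpendicular trans pairs.
The distinct arrangements are (6 in all): py trans, CO cis; py cis, CO cis (3 arrangements, 2 chiral); py trans, CO trans; py cis, CO trans.
Of these, 2 lack any improper symmetry element and so occur as enantiomeric pairs, giving 6 + 2 = 8 stereoisomers in total.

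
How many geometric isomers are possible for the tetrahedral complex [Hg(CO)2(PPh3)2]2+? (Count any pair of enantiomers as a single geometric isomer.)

Only one geometric arrangement is possible.

1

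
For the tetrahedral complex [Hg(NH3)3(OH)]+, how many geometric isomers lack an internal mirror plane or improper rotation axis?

All four vertices of a tetrahedron are equivalent and mutually adjacent, so cis/trans isomerism cannot arise.
Only one geometric arrangement is possible.

0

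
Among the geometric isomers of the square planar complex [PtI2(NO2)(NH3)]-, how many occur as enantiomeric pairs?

A square has two trans pairs of vertices; adjacent vertices are cis.
The distinct arrangements are (2 in all): I cis; I trans.
Each arrangement has an internal mirror plane or centre of symmetry, so none is chiral.

0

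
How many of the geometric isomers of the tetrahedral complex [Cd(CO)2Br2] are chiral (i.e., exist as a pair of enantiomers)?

0

All four vertices of a tetrahedron are equivalent and mutually adjacent, so cis/trans isomerism cannot arise.
Only one geometric arrangement is possible.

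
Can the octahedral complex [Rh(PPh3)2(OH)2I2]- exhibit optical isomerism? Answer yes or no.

An octahedron has six vertices in three trans pairs; every non-trans pair is cis.
There are 5 geometric isomers: PPh3 trans, OH trans, I trans; PPh3 cis, OH cis, I trans; PPh3 trans, OH cis, I cis; PPh3 cis, OH cis, I cis (chiral); PPh3 cis, OH trans, I cis.
One of these lacks any improper symmetry element and so occurs as an enantiomeric pair, giving 5 + 1 = 6 stereoisomers in total.

yes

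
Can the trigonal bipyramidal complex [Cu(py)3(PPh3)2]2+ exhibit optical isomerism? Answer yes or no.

no

In a trigonal bipyramid the two axial positions differ from the three equatorial ones.
Working through the distinct placements yields 3 geometric isomers: PPh3 both axial; PPh3 one axial, one equatorial; PPh3 both equatorial.
Each arrangement has an internal mirror plane or centre of symmetry, so none is chiral.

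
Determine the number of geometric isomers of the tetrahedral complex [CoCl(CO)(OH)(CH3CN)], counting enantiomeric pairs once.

In a tetrahedral complex all four positions are equivalent and every pair of ligands is adjacent — there is no cis/trans distinction.
Only one geometric arrangement is possible; it has no improper symmetry element, so it exists as a pair of enantiomers (2 stereoisomers).

1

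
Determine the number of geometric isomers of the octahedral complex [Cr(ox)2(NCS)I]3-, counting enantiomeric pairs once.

The six octahedral sites form three mutually perpendicular trans pairs.
Each ox is bidentate and must span two cis positions.
Working through the distinct placements yields 2 geometric isomers: NCS and I mutually trans; NCS and I mutually cis (chiral).

2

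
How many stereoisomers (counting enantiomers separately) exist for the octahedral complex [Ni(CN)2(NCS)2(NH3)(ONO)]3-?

The six octahedral sites form three mutually perpendicular trans pairs.
The distinct arrangements are (6 in all): CN trans, NCS trans; CN trans, NCS cis; CN cis, NCS cis (3 arrangements, 2 chiral); CN cis, NCS trans.
Of these, 2 lack any improper symmetry element and so occur as enantiomeric pairs, giving 6 + 2 = 8 stereoisomers in total.

8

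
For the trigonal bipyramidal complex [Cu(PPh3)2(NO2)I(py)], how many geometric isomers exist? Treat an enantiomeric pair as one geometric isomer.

A trigonal bipyramid has two axial and three equatorial sites, which are chemically inequivalent.
Placing the ligands in turn and identifying arrangements related by rotation or reflection leaves 7 distinct geometric isomers.

7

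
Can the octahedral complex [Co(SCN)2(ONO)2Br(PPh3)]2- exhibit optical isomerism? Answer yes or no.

yes

The six octahedral sites form three mutually perpendicular trans pairs.
Systematic placement gives 6 geometric isomers: SCN trans, ONO cis; SCN cis, ONO cis (3 arrangements, 2 chiral); SCN trans, ONO trans; SCN cis, ONO trans.
Of these, 2 lack any improper symmetry element and so occur as enantiomeric pairs, giving 6 + 2 = 8 stereoisomers in total.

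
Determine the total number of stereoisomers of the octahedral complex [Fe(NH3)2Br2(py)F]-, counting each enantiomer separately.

An octahedron has six vertices in three trans pairs; every non-trans pair is cis.
There are 6 geometric isomers: NH3 cis, Br trans; NH3 trans, Br trans; NH3 cis, Br cis (3 arrangements, 2 chiral); NH3 trans, Br cis.
Of these, 2 lack any improper symmetry element and so occur as enantiomeric pairs, giving 6 + 2 = 8 stereoisomers in total.

8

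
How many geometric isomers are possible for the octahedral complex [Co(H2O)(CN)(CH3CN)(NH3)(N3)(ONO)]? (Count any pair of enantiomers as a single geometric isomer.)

In an octahedral complex each vertex has one trans partner and four cis neighbours.
Systematic enumeration (placing each ligand type in turn and discarding arrangements equivalent by rotation or reflection) gives 15 geometric isomers.

15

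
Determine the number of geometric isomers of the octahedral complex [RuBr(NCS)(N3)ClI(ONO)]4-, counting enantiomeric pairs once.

In an octahedral complex each vertex has one trans partner and four cis neighbours.
Placing the ligands in turn and identifying arrangements related by rotation or reflection leaves 15 distinct geometric isomers.

15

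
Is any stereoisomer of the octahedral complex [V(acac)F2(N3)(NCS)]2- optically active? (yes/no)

yes

In an octahedral complex each vertex has one trans partner and four cis neighbours.
Each acac is bidentate and must span two cis positions.
There are 4 geometric isomers: F trans; F cis (3 arrangements, 2 chiral).
Of these, 2 lack any improper symmetry element and so occur as enantiomeric pairs, giving 4 + 2 = 6 stereoisomers in total.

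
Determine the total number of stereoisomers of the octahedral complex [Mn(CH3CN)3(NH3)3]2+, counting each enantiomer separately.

An octahedron has six vertices in three trans pairs; every non-trans pair is cis.
Working through the distinct placements yields 2 geometric isomers: CH3CN mer; CH3CN fac.
Each arrangement has an internal mirror plane or centre of symmetry, so none is chiral.

2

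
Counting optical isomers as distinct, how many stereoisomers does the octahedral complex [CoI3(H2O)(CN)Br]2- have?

5

The six octahedral sites form three mutually perpendicular trans pairs.
The distinct arrangements are (4 in all): I mer (3 arrangements); I fac (chiral).
One of these lacks any improper symmetry element and so occurs as an enantiomeric pair, giving 4 + 1 = 5 stereoisomers in total.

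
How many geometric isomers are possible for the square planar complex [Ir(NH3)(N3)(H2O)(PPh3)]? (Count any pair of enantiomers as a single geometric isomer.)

3

Working through the distinct placements yields 3 geometric isomers: (H2O/NH3 trans, N3/PPh3 trans); (H2O/PPh3 trans, N3/NH3 trans); (H2O/N3 trans, NH3/PPh3 trans).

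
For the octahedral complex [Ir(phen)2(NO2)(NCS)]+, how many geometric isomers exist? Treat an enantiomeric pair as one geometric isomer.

2

In an octahedral complex each vertex has one trans partner and four cis neighbours.
Each phen is bidentate and must span two cis positions.
The distinct arrangements are (2 in all): NO2 and NCS mutually trans; NO2 and NCS mutually cis (chiral).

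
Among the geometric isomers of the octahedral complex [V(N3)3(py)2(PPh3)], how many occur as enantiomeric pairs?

An octahedron has six vertices in three trans pairs; every non-trans pair is cis.
The distinct arrangements are (3 in all): N3 mer, py trans; N3 mer, py cis; N3 fac, py cis.
Each arrangement has an internal mirror plane or centre of symmetry, so none is chiral.

0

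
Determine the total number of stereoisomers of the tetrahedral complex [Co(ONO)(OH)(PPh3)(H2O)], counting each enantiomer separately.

2

All four vertices of a tetrahedron are equivalent and mutually adjacent, so cis/trans isomerism cannot arise.
Only one geometric arrangement is possible; it has no improper symmetry element, so it exists as a pair of enantiomers (2 stereoisomers).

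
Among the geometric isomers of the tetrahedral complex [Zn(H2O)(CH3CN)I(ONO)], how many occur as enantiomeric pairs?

1

All four vertices of a tetrahedron are equivalent and mutually adjacent, so cis/trans isomerism cannot arise.
Only one geometric arrangement is possible; it has no improper symmetry element, so it exists as a pair of enantiomers (2 stereoisomers).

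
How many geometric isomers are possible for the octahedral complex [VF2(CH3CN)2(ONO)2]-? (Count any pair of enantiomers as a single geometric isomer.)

In an octahedral complex each vertex has one trans partner and four cis neighbours.
There are 5 geometric isomers: F trans, CH3CN trans, ONO trans; F cis, CH3CN trans, ONO cis; F cis, CH3CN cis, ONO trans; F cis, CH3CN cis, ONO cis (chiral); F trans, CH3CN cis, ONO cis.

5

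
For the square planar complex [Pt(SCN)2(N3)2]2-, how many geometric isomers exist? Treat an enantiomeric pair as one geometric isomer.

A square has two trans pairs of vertices; adjacent vertices are cis.
There are 2 geometric isomers: SCN cis; SCN trans.

2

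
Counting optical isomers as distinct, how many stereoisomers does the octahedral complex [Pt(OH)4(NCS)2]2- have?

2

An octahedron has six vertices in three trans pairs; every non-trans pair is cis.
There are 2 geometric isomers: NCS trans; NCS cis.
Each arrangement has an internal mirror plane or centre of symmetry, so none is chiral.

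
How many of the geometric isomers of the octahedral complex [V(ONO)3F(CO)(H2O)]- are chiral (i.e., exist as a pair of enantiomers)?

Systematic placement gives 4 geometric isomers: ONO mer (3 arrangements); ONO fac (chiral).
One of these lacks any improper symmetry element and so occurs as an enantiomeric pair, giving 4 + 1 = 5 stereoisomers in total.

1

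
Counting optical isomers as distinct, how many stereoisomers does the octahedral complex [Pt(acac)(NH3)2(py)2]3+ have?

Each acac is bidentate and must span two cis positions.
Working through the distinct placements yields 3 geometric isomers: NH3 trans, py cis; NH3 cis, py trans; NH3 cis, py cis (chiral).
One of these lacks any improper symmetry element and so occurs as an enantiomeric pair, giving 3 + 1 = 4 stereoisomers in total.

4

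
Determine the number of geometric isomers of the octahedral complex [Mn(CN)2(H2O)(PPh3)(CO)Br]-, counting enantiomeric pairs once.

9

The six octahedral sites form three mutually perpendicular trans pairs.
Systematic enumeration (placing each ligand type in turn and discarding arrangements equivalent by rotation or reflection) gives 9 geometric isomers.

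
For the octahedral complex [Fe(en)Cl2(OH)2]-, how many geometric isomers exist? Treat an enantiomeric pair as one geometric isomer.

3

An octahedron has six vertices in three trans pairs; every non-trans pair is cis.
Each en is bidentate and must span two cis positions.
There are 3 geometric isomers: Cl trans, OH cis; Cl cis, OH cis (chiral); Cl cis, OH trans.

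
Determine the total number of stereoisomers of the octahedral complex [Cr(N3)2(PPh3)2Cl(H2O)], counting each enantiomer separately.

In an octahedral complex each vertex has one trans partner and four cis neighbours.
There are 6 geometric isomers: N3 trans, PPh3 trans; N3 cis, PPh3 cis (3 arrangements, 2 chiral); N3 cis, PPh3 trans; N3 trans, PPh3 cis.
Of these, 2 lack any improper symmetry element and so occur as enantiomeric pairs, giving 6 + 2 = 8 stereoisomers in total.

8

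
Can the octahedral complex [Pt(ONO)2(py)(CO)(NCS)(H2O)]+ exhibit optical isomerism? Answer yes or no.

Exhaustive case analysis gives 9 geometric isomers.
Of these, 6 lack any improper symmetry element and so occur as enantiomeric pairs, giving 9 + 6 = 15 stereoisomers in total.

yes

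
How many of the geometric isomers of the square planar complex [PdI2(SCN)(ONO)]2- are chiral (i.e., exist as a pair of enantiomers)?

0

In a square planar complex each vertex has one trans partner and two cis neighbours.
The distinct arrangements are (2 in all): I cis; I trans.
Each arrangement has an internal mirror plane or centre of symmetry, so none is chiral.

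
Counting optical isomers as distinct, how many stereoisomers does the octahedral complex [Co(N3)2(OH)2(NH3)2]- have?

6

The distinct arrangements are (5 in all): N3 trans, OH trans, NH3 trans; N3 trans, OH cis, NH3 cis; N3 cis, OH trans, NH3 cis; N3 cis, OH cis, NH3 cis (chiral); N3 cis, OH cis, NH3 trans.
One of these lacks any improper symmetry element and so occurs as an enantiomeric pair, giving 5 + 1 = 6 stereoisomers in total.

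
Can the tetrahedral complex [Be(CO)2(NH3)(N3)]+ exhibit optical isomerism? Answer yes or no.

All four vertices of a tetrahedron are equivalent and mutually adjacent, so cis/trans isomerism cannot arise.
Only one geometric arrangement is possible.

no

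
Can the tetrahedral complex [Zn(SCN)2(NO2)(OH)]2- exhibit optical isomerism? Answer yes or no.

All four vertices of a tetrahedron are equivalent and mutually adjacent, so cis/trans isomerism cannot arise.
Only one geometric arrangement is possible.

no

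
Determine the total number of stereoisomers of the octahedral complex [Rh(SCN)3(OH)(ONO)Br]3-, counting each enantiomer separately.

5

There are 4 geometric isomers: SCN mer (3 arrangements); SCN fac (chiral).
One of these lacks any improper symmetry element and so occurs as an enantiomeric pair, giving 4 + 1 = 5 stereoisomers in total.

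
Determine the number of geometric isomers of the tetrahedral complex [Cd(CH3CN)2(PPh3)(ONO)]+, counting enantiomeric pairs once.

Only one geometric arrangement is possible.

1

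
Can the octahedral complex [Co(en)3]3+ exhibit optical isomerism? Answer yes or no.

The six octahedral sites form three mutually perpendicular trans pairs.
Each en is bidentate and must span two cis positions.
Only one geometric arrangement is possible; it has no improper symmetry element, so it exists as a pair of enantiomers (2 stereoisomers).

yes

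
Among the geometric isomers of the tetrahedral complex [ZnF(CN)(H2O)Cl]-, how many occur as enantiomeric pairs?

1

In a tetrahedral complex all four positions are equivalent and every pair of ligands is adjacent — there is no cis/trans distinction.
Only one geometric arrangement is possible; it has no improper symmetry element, so it exists as a pair of enantiomers (2 stereoisomers).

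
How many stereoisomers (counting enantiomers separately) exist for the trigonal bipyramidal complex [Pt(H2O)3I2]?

In a trigonal bipyramid the two axial positions differ from the three equatorial ones.
Systematic placement gives 3 geometric isomers: I both equatorial; I one axial, one equatorial; I both axial.
Each arrangement has an internal mirror plane or centre of symmetry, so none is chiral.

3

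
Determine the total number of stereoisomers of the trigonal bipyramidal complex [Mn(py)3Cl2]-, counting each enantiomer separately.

3

A trigonal bipyramid has two axial and three equatorial sites, which are chemically inequivalent.
Working through the distinct placements yields 3 geometric isomers: Cl both axial; Cl one axial, one equatorial; Cl both equatorial.
Each arrangement has an internal mirror plane or centre of symmetry, so none is chiral.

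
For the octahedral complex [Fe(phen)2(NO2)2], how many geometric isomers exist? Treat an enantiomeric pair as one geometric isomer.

The six octahedral sites form three mutually perpendicular trans pairs.
Each phen is bidentate and must span two cis positions.
Systematic placement gives 2 geometric isomers: NO2 trans; NO2 cis (chiral).

2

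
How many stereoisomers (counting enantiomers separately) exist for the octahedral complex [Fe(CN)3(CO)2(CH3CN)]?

3

There are 3 geometric isomers: CN mer, CO trans; CN fac, CO cis; CN mer, CO cis.
Each arrangement has an internal mirror plane or centre of symmetry, so none is chiral.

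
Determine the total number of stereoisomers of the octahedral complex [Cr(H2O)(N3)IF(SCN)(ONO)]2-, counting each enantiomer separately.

30

Exhaustive case analysis gives 15 geometric isomers.
Of these, 15 lack any improper symmetry element and so occur as enantiomeric pairs, giving 15 + 15 = 30 stereoisomers in total.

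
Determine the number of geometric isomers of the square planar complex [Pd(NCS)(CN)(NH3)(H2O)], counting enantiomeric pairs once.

3

The distinct arrangements are (3 in all): (CN/NCS trans, H2O/NH3 trans); (CN/NH3 trans, H2O/NCS trans); (CN/H2O trans, NCS/NH3 trans).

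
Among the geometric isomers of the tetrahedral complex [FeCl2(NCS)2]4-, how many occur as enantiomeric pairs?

0

In a tetrahedral complex all four positions are equivalent and every pair of ligands is adjacent — there is no cis/trans distinction.
Only one geometric arrangement is possible.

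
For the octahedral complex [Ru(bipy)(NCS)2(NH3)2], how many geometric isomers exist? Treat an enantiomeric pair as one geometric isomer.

3

In an octahedral complex each vertex has one trans partner and four cis neighbours.
Each bipy is bidentate and must span two cis positions.
The distinct arrangements are (3 in all): NCS trans, NH3 cis; NCS cis, NH3 cis (chiral); NCS cis, NH3 trans.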